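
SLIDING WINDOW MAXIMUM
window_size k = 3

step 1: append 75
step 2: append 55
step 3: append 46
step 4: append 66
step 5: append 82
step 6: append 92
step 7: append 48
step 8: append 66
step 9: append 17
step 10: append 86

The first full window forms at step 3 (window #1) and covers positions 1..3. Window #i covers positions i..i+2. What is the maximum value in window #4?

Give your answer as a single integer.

Answer: 92

Derivation:
step 1: append 75 -> window=[75] (not full yet)
step 2: append 55 -> window=[75, 55] (not full yet)
step 3: append 46 -> window=[75, 55, 46] -> max=75
step 4: append 66 -> window=[55, 46, 66] -> max=66
step 5: append 82 -> window=[46, 66, 82] -> max=82
step 6: append 92 -> window=[66, 82, 92] -> max=92
Window #4 max = 92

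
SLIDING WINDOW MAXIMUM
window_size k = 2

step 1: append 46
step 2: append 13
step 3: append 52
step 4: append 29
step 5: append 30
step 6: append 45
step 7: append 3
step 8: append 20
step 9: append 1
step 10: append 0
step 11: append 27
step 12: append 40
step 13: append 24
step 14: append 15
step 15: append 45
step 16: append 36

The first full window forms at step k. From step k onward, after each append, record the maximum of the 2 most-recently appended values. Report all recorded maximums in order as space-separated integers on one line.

step 1: append 46 -> window=[46] (not full yet)
step 2: append 13 -> window=[46, 13] -> max=46
step 3: append 52 -> window=[13, 52] -> max=52
step 4: append 29 -> window=[52, 29] -> max=52
step 5: append 30 -> window=[29, 30] -> max=30
step 6: append 45 -> window=[30, 45] -> max=45
step 7: append 3 -> window=[45, 3] -> max=45
step 8: append 20 -> window=[3, 20] -> max=20
step 9: append 1 -> window=[20, 1] -> max=20
step 10: append 0 -> window=[1, 0] -> max=1
step 11: append 27 -> window=[0, 27] -> max=27
step 12: append 40 -> window=[27, 40] -> max=40
step 13: append 24 -> window=[40, 24] -> max=40
step 14: append 15 -> window=[24, 15] -> max=24
step 15: append 45 -> window=[15, 45] -> max=45
step 16: append 36 -> window=[45, 36] -> max=45

Answer: 46 52 52 30 45 45 20 20 1 27 40 40 24 45 45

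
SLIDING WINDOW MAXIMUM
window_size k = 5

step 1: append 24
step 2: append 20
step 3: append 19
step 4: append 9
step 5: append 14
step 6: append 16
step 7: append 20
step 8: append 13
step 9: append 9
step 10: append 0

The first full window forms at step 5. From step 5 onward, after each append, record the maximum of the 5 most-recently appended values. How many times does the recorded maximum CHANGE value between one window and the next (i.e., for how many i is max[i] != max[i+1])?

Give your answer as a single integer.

Answer: 1

Derivation:
step 1: append 24 -> window=[24] (not full yet)
step 2: append 20 -> window=[24, 20] (not full yet)
step 3: append 19 -> window=[24, 20, 19] (not full yet)
step 4: append 9 -> window=[24, 20, 19, 9] (not full yet)
step 5: append 14 -> window=[24, 20, 19, 9, 14] -> max=24
step 6: append 16 -> window=[20, 19, 9, 14, 16] -> max=20
step 7: append 20 -> window=[19, 9, 14, 16, 20] -> max=20
step 8: append 13 -> window=[9, 14, 16, 20, 13] -> max=20
step 9: append 9 -> window=[14, 16, 20, 13, 9] -> max=20
step 10: append 0 -> window=[16, 20, 13, 9, 0] -> max=20
Recorded maximums: 24 20 20 20 20 20
Changes between consecutive maximums: 1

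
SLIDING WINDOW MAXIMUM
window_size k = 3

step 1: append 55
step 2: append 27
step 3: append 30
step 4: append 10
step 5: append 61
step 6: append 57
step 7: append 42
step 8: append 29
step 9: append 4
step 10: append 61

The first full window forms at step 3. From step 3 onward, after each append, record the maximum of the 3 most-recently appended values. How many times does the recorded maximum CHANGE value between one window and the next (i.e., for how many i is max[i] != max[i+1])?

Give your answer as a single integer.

step 1: append 55 -> window=[55] (not full yet)
step 2: append 27 -> window=[55, 27] (not full yet)
step 3: append 30 -> window=[55, 27, 30] -> max=55
step 4: append 10 -> window=[27, 30, 10] -> max=30
step 5: append 61 -> window=[30, 10, 61] -> max=61
step 6: append 57 -> window=[10, 61, 57] -> max=61
step 7: append 42 -> window=[61, 57, 42] -> max=61
step 8: append 29 -> window=[57, 42, 29] -> max=57
step 9: append 4 -> window=[42, 29, 4] -> max=42
step 10: append 61 -> window=[29, 4, 61] -> max=61
Recorded maximums: 55 30 61 61 61 57 42 61
Changes between consecutive maximums: 5

Answer: 5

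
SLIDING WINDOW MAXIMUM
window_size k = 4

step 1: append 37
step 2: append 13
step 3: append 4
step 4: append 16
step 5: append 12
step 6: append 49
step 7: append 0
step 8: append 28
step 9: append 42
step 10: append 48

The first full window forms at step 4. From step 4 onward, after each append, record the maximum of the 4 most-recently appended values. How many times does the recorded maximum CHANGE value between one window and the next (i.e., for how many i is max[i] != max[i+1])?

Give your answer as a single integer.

Answer: 3

Derivation:
step 1: append 37 -> window=[37] (not full yet)
step 2: append 13 -> window=[37, 13] (not full yet)
step 3: append 4 -> window=[37, 13, 4] (not full yet)
step 4: append 16 -> window=[37, 13, 4, 16] -> max=37
step 5: append 12 -> window=[13, 4, 16, 12] -> max=16
step 6: append 49 -> window=[4, 16, 12, 49] -> max=49
step 7: append 0 -> window=[16, 12, 49, 0] -> max=49
step 8: append 28 -> window=[12, 49, 0, 28] -> max=49
step 9: append 42 -> window=[49, 0, 28, 42] -> max=49
step 10: append 48 -> window=[0, 28, 42, 48] -> max=48
Recorded maximums: 37 16 49 49 49 49 48
Changes between consecutive maximums: 3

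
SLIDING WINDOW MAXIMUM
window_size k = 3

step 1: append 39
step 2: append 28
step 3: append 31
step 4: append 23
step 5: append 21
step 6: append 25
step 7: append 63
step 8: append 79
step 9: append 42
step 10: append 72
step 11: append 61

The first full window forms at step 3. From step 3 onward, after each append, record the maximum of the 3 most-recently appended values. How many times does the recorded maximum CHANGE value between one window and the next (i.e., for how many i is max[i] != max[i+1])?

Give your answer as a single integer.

step 1: append 39 -> window=[39] (not full yet)
step 2: append 28 -> window=[39, 28] (not full yet)
step 3: append 31 -> window=[39, 28, 31] -> max=39
step 4: append 23 -> window=[28, 31, 23] -> max=31
step 5: append 21 -> window=[31, 23, 21] -> max=31
step 6: append 25 -> window=[23, 21, 25] -> max=25
step 7: append 63 -> window=[21, 25, 63] -> max=63
step 8: append 79 -> window=[25, 63, 79] -> max=79
step 9: append 42 -> window=[63, 79, 42] -> max=79
step 10: append 72 -> window=[79, 42, 72] -> max=79
step 11: append 61 -> window=[42, 72, 61] -> max=72
Recorded maximums: 39 31 31 25 63 79 79 79 72
Changes between consecutive maximums: 5

Answer: 5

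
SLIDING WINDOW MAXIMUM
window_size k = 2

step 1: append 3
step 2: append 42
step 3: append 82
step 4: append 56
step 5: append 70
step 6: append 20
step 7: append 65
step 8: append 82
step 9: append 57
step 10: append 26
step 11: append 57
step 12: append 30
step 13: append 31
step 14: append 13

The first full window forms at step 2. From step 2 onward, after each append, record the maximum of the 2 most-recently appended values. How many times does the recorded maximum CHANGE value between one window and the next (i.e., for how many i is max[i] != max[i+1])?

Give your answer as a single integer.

Answer: 6

Derivation:
step 1: append 3 -> window=[3] (not full yet)
step 2: append 42 -> window=[3, 42] -> max=42
step 3: append 82 -> window=[42, 82] -> max=82
step 4: append 56 -> window=[82, 56] -> max=82
step 5: append 70 -> window=[56, 70] -> max=70
step 6: append 20 -> window=[70, 20] -> max=70
step 7: append 65 -> window=[20, 65] -> max=65
step 8: append 82 -> window=[65, 82] -> max=82
step 9: append 57 -> window=[82, 57] -> max=82
step 10: append 26 -> window=[57, 26] -> max=57
step 11: append 57 -> window=[26, 57] -> max=57
step 12: append 30 -> window=[57, 30] -> max=57
step 13: append 31 -> window=[30, 31] -> max=31
step 14: append 13 -> window=[31, 13] -> max=31
Recorded maximums: 42 82 82 70 70 65 82 82 57 57 57 31 31
Changes between consecutive maximums: 6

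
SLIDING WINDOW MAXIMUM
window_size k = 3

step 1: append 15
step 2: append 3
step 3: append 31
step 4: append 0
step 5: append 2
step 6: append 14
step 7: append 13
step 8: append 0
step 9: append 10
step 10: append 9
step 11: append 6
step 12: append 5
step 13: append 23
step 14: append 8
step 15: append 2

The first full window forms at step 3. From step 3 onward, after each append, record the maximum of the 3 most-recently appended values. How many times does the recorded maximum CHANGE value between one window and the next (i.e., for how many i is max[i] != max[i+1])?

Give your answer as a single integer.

Answer: 5

Derivation:
step 1: append 15 -> window=[15] (not full yet)
step 2: append 3 -> window=[15, 3] (not full yet)
step 3: append 31 -> window=[15, 3, 31] -> max=31
step 4: append 0 -> window=[3, 31, 0] -> max=31
step 5: append 2 -> window=[31, 0, 2] -> max=31
step 6: append 14 -> window=[0, 2, 14] -> max=14
step 7: append 13 -> window=[2, 14, 13] -> max=14
step 8: append 0 -> window=[14, 13, 0] -> max=14
step 9: append 10 -> window=[13, 0, 10] -> max=13
step 10: append 9 -> window=[0, 10, 9] -> max=10
step 11: append 6 -> window=[10, 9, 6] -> max=10
step 12: append 5 -> window=[9, 6, 5] -> max=9
step 13: append 23 -> window=[6, 5, 23] -> max=23
step 14: append 8 -> window=[5, 23, 8] -> max=23
step 15: append 2 -> window=[23, 8, 2] -> max=23
Recorded maximums: 31 31 31 14 14 14 13 10 10 9 23 23 23
Changes between consecutive maximums: 5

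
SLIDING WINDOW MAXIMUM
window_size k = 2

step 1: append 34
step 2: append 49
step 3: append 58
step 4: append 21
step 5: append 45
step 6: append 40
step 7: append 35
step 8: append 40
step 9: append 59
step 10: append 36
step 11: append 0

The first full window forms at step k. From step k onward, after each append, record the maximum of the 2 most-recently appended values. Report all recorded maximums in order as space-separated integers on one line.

Answer: 49 58 58 45 45 40 40 59 59 36

Derivation:
step 1: append 34 -> window=[34] (not full yet)
step 2: append 49 -> window=[34, 49] -> max=49
step 3: append 58 -> window=[49, 58] -> max=58
step 4: append 21 -> window=[58, 21] -> max=58
step 5: append 45 -> window=[21, 45] -> max=45
step 6: append 40 -> window=[45, 40] -> max=45
step 7: append 35 -> window=[40, 35] -> max=40
step 8: append 40 -> window=[35, 40] -> max=40
step 9: append 59 -> window=[40, 59] -> max=59
step 10: append 36 -> window=[59, 36] -> max=59
step 11: append 0 -> window=[36, 0] -> max=36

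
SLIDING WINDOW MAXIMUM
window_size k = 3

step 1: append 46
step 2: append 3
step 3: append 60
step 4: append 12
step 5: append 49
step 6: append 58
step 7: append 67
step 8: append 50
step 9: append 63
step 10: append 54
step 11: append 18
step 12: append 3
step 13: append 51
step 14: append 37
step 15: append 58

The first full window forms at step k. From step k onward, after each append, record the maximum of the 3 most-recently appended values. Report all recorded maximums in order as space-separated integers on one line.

Answer: 60 60 60 58 67 67 67 63 63 54 51 51 58

Derivation:
step 1: append 46 -> window=[46] (not full yet)
step 2: append 3 -> window=[46, 3] (not full yet)
step 3: append 60 -> window=[46, 3, 60] -> max=60
step 4: append 12 -> window=[3, 60, 12] -> max=60
step 5: append 49 -> window=[60, 12, 49] -> max=60
step 6: append 58 -> window=[12, 49, 58] -> max=58
step 7: append 67 -> window=[49, 58, 67] -> max=67
step 8: append 50 -> window=[58, 67, 50] -> max=67
step 9: append 63 -> window=[67, 50, 63] -> max=67
step 10: append 54 -> window=[50, 63, 54] -> max=63
step 11: append 18 -> window=[63, 54, 18] -> max=63
step 12: append 3 -> window=[54, 18, 3] -> max=54
step 13: append 51 -> window=[18, 3, 51] -> max=51
step 14: append 37 -> window=[3, 51, 37] -> max=51
step 15: append 58 -> window=[51, 37, 58] -> max=58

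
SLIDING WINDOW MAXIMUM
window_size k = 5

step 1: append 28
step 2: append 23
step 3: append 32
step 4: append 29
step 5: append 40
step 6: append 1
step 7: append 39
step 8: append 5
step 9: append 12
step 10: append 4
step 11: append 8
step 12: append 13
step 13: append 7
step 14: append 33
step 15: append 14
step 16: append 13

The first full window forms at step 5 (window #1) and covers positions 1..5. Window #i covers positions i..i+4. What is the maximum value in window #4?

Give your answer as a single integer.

Answer: 40

Derivation:
step 1: append 28 -> window=[28] (not full yet)
step 2: append 23 -> window=[28, 23] (not full yet)
step 3: append 32 -> window=[28, 23, 32] (not full yet)
step 4: append 29 -> window=[28, 23, 32, 29] (not full yet)
step 5: append 40 -> window=[28, 23, 32, 29, 40] -> max=40
step 6: append 1 -> window=[23, 32, 29, 40, 1] -> max=40
step 7: append 39 -> window=[32, 29, 40, 1, 39] -> max=40
step 8: append 5 -> window=[29, 40, 1, 39, 5] -> max=40
Window #4 max = 40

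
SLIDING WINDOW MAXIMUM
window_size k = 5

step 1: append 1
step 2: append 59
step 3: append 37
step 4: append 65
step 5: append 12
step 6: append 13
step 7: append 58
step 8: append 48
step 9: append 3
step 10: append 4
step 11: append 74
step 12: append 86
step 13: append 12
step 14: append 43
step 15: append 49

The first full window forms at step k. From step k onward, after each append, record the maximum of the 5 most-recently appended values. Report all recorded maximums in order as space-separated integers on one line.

Answer: 65 65 65 65 58 58 74 86 86 86 86

Derivation:
step 1: append 1 -> window=[1] (not full yet)
step 2: append 59 -> window=[1, 59] (not full yet)
step 3: append 37 -> window=[1, 59, 37] (not full yet)
step 4: append 65 -> window=[1, 59, 37, 65] (not full yet)
step 5: append 12 -> window=[1, 59, 37, 65, 12] -> max=65
step 6: append 13 -> window=[59, 37, 65, 12, 13] -> max=65
step 7: append 58 -> window=[37, 65, 12, 13, 58] -> max=65
step 8: append 48 -> window=[65, 12, 13, 58, 48] -> max=65
step 9: append 3 -> window=[12, 13, 58, 48, 3] -> max=58
step 10: append 4 -> window=[13, 58, 48, 3, 4] -> max=58
step 11: append 74 -> window=[58, 48, 3, 4, 74] -> max=74
step 12: append 86 -> window=[48, 3, 4, 74, 86] -> max=86
step 13: append 12 -> window=[3, 4, 74, 86, 12] -> max=86
step 14: append 43 -> window=[4, 74, 86, 12, 43] -> max=86
step 15: append 49 -> window=[74, 86, 12, 43, 49] -> max=86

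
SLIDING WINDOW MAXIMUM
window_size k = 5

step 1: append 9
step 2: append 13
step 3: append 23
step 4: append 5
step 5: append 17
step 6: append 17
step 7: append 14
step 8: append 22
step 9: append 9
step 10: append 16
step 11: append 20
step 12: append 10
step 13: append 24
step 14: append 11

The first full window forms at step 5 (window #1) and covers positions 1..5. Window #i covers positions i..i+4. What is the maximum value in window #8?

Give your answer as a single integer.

Answer: 22

Derivation:
step 1: append 9 -> window=[9] (not full yet)
step 2: append 13 -> window=[9, 13] (not full yet)
step 3: append 23 -> window=[9, 13, 23] (not full yet)
step 4: append 5 -> window=[9, 13, 23, 5] (not full yet)
step 5: append 17 -> window=[9, 13, 23, 5, 17] -> max=23
step 6: append 17 -> window=[13, 23, 5, 17, 17] -> max=23
step 7: append 14 -> window=[23, 5, 17, 17, 14] -> max=23
step 8: append 22 -> window=[5, 17, 17, 14, 22] -> max=22
step 9: append 9 -> window=[17, 17, 14, 22, 9] -> max=22
step 10: append 16 -> window=[17, 14, 22, 9, 16] -> max=22
step 11: append 20 -> window=[14, 22, 9, 16, 20] -> max=22
step 12: append 10 -> window=[22, 9, 16, 20, 10] -> max=22
Window #8 max = 22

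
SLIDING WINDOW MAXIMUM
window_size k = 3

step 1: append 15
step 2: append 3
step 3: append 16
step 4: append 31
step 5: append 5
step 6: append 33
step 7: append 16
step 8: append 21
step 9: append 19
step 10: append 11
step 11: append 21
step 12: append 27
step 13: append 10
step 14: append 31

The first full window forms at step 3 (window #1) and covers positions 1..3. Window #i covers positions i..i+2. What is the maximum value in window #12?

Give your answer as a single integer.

Answer: 31

Derivation:
step 1: append 15 -> window=[15] (not full yet)
step 2: append 3 -> window=[15, 3] (not full yet)
step 3: append 16 -> window=[15, 3, 16] -> max=16
step 4: append 31 -> window=[3, 16, 31] -> max=31
step 5: append 5 -> window=[16, 31, 5] -> max=31
step 6: append 33 -> window=[31, 5, 33] -> max=33
step 7: append 16 -> window=[5, 33, 16] -> max=33
step 8: append 21 -> window=[33, 16, 21] -> max=33
step 9: append 19 -> window=[16, 21, 19] -> max=21
step 10: append 11 -> window=[21, 19, 11] -> max=21
step 11: append 21 -> window=[19, 11, 21] -> max=21
step 12: append 27 -> window=[11, 21, 27] -> max=27
step 13: append 10 -> window=[21, 27, 10] -> max=27
step 14: append 31 -> window=[27, 10, 31] -> max=31
Window #12 max = 31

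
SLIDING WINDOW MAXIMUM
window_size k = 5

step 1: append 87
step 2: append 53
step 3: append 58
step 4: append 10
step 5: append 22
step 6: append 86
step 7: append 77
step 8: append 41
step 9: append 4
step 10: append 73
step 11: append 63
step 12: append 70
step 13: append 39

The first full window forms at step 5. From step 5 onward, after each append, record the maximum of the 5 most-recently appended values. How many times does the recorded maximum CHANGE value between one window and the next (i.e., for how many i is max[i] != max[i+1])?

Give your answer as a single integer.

Answer: 3

Derivation:
step 1: append 87 -> window=[87] (not full yet)
step 2: append 53 -> window=[87, 53] (not full yet)
step 3: append 58 -> window=[87, 53, 58] (not full yet)
step 4: append 10 -> window=[87, 53, 58, 10] (not full yet)
step 5: append 22 -> window=[87, 53, 58, 10, 22] -> max=87
step 6: append 86 -> window=[53, 58, 10, 22, 86] -> max=86
step 7: append 77 -> window=[58, 10, 22, 86, 77] -> max=86
step 8: append 41 -> window=[10, 22, 86, 77, 41] -> max=86
step 9: append 4 -> window=[22, 86, 77, 41, 4] -> max=86
step 10: append 73 -> window=[86, 77, 41, 4, 73] -> max=86
step 11: append 63 -> window=[77, 41, 4, 73, 63] -> max=77
step 12: append 70 -> window=[41, 4, 73, 63, 70] -> max=73
step 13: append 39 -> window=[4, 73, 63, 70, 39] -> max=73
Recorded maximums: 87 86 86 86 86 86 77 73 73
Changes between consecutive maximums: 3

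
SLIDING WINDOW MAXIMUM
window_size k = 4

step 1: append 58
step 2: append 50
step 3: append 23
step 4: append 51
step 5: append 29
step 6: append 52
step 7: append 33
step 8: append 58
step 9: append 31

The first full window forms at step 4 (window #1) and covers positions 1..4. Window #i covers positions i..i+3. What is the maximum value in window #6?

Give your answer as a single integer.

Answer: 58

Derivation:
step 1: append 58 -> window=[58] (not full yet)
step 2: append 50 -> window=[58, 50] (not full yet)
step 3: append 23 -> window=[58, 50, 23] (not full yet)
step 4: append 51 -> window=[58, 50, 23, 51] -> max=58
step 5: append 29 -> window=[50, 23, 51, 29] -> max=51
step 6: append 52 -> window=[23, 51, 29, 52] -> max=52
step 7: append 33 -> window=[51, 29, 52, 33] -> max=52
step 8: append 58 -> window=[29, 52, 33, 58] -> max=58
step 9: append 31 -> window=[52, 33, 58, 31] -> max=58
Window #6 max = 58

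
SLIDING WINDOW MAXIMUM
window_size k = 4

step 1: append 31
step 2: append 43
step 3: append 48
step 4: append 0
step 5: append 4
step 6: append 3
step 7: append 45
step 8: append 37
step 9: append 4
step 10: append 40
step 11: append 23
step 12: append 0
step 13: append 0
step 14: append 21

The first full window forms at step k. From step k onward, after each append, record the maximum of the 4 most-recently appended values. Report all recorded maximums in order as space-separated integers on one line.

Answer: 48 48 48 45 45 45 45 40 40 40 23

Derivation:
step 1: append 31 -> window=[31] (not full yet)
step 2: append 43 -> window=[31, 43] (not full yet)
step 3: append 48 -> window=[31, 43, 48] (not full yet)
step 4: append 0 -> window=[31, 43, 48, 0] -> max=48
step 5: append 4 -> window=[43, 48, 0, 4] -> max=48
step 6: append 3 -> window=[48, 0, 4, 3] -> max=48
step 7: append 45 -> window=[0, 4, 3, 45] -> max=45
step 8: append 37 -> window=[4, 3, 45, 37] -> max=45
step 9: append 4 -> window=[3, 45, 37, 4] -> max=45
step 10: append 40 -> window=[45, 37, 4, 40] -> max=45
step 11: append 23 -> window=[37, 4, 40, 23] -> max=40
step 12: append 0 -> window=[4, 40, 23, 0] -> max=40
step 13: append 0 -> window=[40, 23, 0, 0] -> max=40
step 14: append 21 -> window=[23, 0, 0, 21] -> max=23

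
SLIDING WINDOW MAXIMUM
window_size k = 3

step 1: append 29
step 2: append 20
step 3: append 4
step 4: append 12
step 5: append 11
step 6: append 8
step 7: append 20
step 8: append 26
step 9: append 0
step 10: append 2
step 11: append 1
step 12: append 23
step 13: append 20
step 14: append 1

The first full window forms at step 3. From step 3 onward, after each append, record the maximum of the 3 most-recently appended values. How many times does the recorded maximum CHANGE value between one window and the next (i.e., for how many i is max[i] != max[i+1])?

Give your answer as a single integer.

Answer: 6

Derivation:
step 1: append 29 -> window=[29] (not full yet)
step 2: append 20 -> window=[29, 20] (not full yet)
step 3: append 4 -> window=[29, 20, 4] -> max=29
step 4: append 12 -> window=[20, 4, 12] -> max=20
step 5: append 11 -> window=[4, 12, 11] -> max=12
step 6: append 8 -> window=[12, 11, 8] -> max=12
step 7: append 20 -> window=[11, 8, 20] -> max=20
step 8: append 26 -> window=[8, 20, 26] -> max=26
step 9: append 0 -> window=[20, 26, 0] -> max=26
step 10: append 2 -> window=[26, 0, 2] -> max=26
step 11: append 1 -> window=[0, 2, 1] -> max=2
step 12: append 23 -> window=[2, 1, 23] -> max=23
step 13: append 20 -> window=[1, 23, 20] -> max=23
step 14: append 1 -> window=[23, 20, 1] -> max=23
Recorded maximums: 29 20 12 12 20 26 26 26 2 23 23 23
Changes between consecutive maximums: 6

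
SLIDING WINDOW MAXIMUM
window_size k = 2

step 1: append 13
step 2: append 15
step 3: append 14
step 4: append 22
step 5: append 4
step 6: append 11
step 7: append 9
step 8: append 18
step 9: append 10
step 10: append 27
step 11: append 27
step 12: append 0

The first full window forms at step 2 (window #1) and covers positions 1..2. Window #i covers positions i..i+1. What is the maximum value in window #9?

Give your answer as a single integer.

step 1: append 13 -> window=[13] (not full yet)
step 2: append 15 -> window=[13, 15] -> max=15
step 3: append 14 -> window=[15, 14] -> max=15
step 4: append 22 -> window=[14, 22] -> max=22
step 5: append 4 -> window=[22, 4] -> max=22
step 6: append 11 -> window=[4, 11] -> max=11
step 7: append 9 -> window=[11, 9] -> max=11
step 8: append 18 -> window=[9, 18] -> max=18
step 9: append 10 -> window=[18, 10] -> max=18
step 10: append 27 -> window=[10, 27] -> max=27
Window #9 max = 27

Answer: 27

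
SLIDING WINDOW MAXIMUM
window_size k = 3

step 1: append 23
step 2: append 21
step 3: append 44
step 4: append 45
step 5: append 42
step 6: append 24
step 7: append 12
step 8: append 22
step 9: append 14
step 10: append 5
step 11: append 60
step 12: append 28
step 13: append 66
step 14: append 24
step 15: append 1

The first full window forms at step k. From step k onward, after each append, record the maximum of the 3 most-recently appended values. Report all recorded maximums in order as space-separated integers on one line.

Answer: 44 45 45 45 42 24 22 22 60 60 66 66 66

Derivation:
step 1: append 23 -> window=[23] (not full yet)
step 2: append 21 -> window=[23, 21] (not full yet)
step 3: append 44 -> window=[23, 21, 44] -> max=44
step 4: append 45 -> window=[21, 44, 45] -> max=45
step 5: append 42 -> window=[44, 45, 42] -> max=45
step 6: append 24 -> window=[45, 42, 24] -> max=45
step 7: append 12 -> window=[42, 24, 12] -> max=42
step 8: append 22 -> window=[24, 12, 22] -> max=24
step 9: append 14 -> window=[12, 22, 14] -> max=22
step 10: append 5 -> window=[22, 14, 5] -> max=22
step 11: append 60 -> window=[14, 5, 60] -> max=60
step 12: append 28 -> window=[5, 60, 28] -> max=60
step 13: append 66 -> window=[60, 28, 66] -> max=66
step 14: append 24 -> window=[28, 66, 24] -> max=66
step 15: append 1 -> window=[66, 24, 1] -> max=66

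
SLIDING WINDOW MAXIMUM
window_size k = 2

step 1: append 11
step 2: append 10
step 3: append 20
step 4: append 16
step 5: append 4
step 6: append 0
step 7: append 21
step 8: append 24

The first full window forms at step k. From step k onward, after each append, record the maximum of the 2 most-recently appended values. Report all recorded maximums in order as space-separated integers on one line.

step 1: append 11 -> window=[11] (not full yet)
step 2: append 10 -> window=[11, 10] -> max=11
step 3: append 20 -> window=[10, 20] -> max=20
step 4: append 16 -> window=[20, 16] -> max=20
step 5: append 4 -> window=[16, 4] -> max=16
step 6: append 0 -> window=[4, 0] -> max=4
step 7: append 21 -> window=[0, 21] -> max=21
step 8: append 24 -> window=[21, 24] -> max=24

Answer: 11 20 20 16 4 21 24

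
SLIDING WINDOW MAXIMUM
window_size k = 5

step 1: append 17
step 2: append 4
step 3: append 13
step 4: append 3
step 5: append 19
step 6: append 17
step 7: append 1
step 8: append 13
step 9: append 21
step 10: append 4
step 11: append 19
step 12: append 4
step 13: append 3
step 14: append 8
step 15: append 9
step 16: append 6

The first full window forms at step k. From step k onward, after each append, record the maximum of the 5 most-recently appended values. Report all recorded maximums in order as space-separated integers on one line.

Answer: 19 19 19 19 21 21 21 21 21 19 19 9

Derivation:
step 1: append 17 -> window=[17] (not full yet)
step 2: append 4 -> window=[17, 4] (not full yet)
step 3: append 13 -> window=[17, 4, 13] (not full yet)
step 4: append 3 -> window=[17, 4, 13, 3] (not full yet)
step 5: append 19 -> window=[17, 4, 13, 3, 19] -> max=19
step 6: append 17 -> window=[4, 13, 3, 19, 17] -> max=19
step 7: append 1 -> window=[13, 3, 19, 17, 1] -> max=19
step 8: append 13 -> window=[3, 19, 17, 1, 13] -> max=19
step 9: append 21 -> window=[19, 17, 1, 13, 21] -> max=21
step 10: append 4 -> window=[17, 1, 13, 21, 4] -> max=21
step 11: append 19 -> window=[1, 13, 21, 4, 19] -> max=21
step 12: append 4 -> window=[13, 21, 4, 19, 4] -> max=21
step 13: append 3 -> window=[21, 4, 19, 4, 3] -> max=21
step 14: append 8 -> window=[4, 19, 4, 3, 8] -> max=19
step 15: append 9 -> window=[19, 4, 3, 8, 9] -> max=19
step 16: append 6 -> window=[4, 3, 8, 9, 6] -> max=9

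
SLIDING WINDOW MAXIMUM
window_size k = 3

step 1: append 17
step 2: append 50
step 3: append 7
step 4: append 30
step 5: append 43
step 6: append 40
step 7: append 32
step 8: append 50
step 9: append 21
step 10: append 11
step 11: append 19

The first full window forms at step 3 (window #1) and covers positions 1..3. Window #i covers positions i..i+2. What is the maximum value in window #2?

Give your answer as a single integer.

step 1: append 17 -> window=[17] (not full yet)
step 2: append 50 -> window=[17, 50] (not full yet)
step 3: append 7 -> window=[17, 50, 7] -> max=50
step 4: append 30 -> window=[50, 7, 30] -> max=50
Window #2 max = 50

Answer: 50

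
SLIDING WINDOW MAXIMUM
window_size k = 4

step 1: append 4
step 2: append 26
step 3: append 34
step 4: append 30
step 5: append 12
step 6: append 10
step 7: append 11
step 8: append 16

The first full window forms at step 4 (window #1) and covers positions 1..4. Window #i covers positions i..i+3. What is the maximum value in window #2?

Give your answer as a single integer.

Answer: 34

Derivation:
step 1: append 4 -> window=[4] (not full yet)
step 2: append 26 -> window=[4, 26] (not full yet)
step 3: append 34 -> window=[4, 26, 34] (not full yet)
step 4: append 30 -> window=[4, 26, 34, 30] -> max=34
step 5: append 12 -> window=[26, 34, 30, 12] -> max=34
Window #2 max = 34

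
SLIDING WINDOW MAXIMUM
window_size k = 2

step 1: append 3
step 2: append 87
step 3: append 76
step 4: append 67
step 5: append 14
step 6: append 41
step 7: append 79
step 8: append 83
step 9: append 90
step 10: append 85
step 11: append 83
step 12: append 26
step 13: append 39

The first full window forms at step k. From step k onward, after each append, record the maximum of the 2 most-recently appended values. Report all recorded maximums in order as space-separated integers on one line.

Answer: 87 87 76 67 41 79 83 90 90 85 83 39

Derivation:
step 1: append 3 -> window=[3] (not full yet)
step 2: append 87 -> window=[3, 87] -> max=87
step 3: append 76 -> window=[87, 76] -> max=87
step 4: append 67 -> window=[76, 67] -> max=76
step 5: append 14 -> window=[67, 14] -> max=67
step 6: append 41 -> window=[14, 41] -> max=41
step 7: append 79 -> window=[41, 79] -> max=79
step 8: append 83 -> window=[79, 83] -> max=83
step 9: append 90 -> window=[83, 90] -> max=90
step 10: append 85 -> window=[90, 85] -> max=90
step 11: append 83 -> window=[85, 83] -> max=85
step 12: append 26 -> window=[83, 26] -> max=83
step 13: append 39 -> window=[26, 39] -> max=39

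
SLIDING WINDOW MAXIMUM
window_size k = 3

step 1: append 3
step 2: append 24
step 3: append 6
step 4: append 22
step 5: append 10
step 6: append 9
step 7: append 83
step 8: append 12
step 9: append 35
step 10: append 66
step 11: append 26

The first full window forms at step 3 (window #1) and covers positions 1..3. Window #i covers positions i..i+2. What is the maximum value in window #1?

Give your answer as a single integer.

step 1: append 3 -> window=[3] (not full yet)
step 2: append 24 -> window=[3, 24] (not full yet)
step 3: append 6 -> window=[3, 24, 6] -> max=24
Window #1 max = 24

Answer: 24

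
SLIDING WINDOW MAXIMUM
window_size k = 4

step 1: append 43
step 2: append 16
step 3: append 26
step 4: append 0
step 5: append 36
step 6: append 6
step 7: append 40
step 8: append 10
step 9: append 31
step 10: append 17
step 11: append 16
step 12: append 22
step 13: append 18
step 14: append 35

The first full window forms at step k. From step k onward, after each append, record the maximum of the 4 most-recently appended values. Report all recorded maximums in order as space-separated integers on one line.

Answer: 43 36 36 40 40 40 40 31 31 22 35

Derivation:
step 1: append 43 -> window=[43] (not full yet)
step 2: append 16 -> window=[43, 16] (not full yet)
step 3: append 26 -> window=[43, 16, 26] (not full yet)
step 4: append 0 -> window=[43, 16, 26, 0] -> max=43
step 5: append 36 -> window=[16, 26, 0, 36] -> max=36
step 6: append 6 -> window=[26, 0, 36, 6] -> max=36
step 7: append 40 -> window=[0, 36, 6, 40] -> max=40
step 8: append 10 -> window=[36, 6, 40, 10] -> max=40
step 9: append 31 -> window=[6, 40, 10, 31] -> max=40
step 10: append 17 -> window=[40, 10, 31, 17] -> max=40
step 11: append 16 -> window=[10, 31, 17, 16] -> max=31
step 12: append 22 -> window=[31, 17, 16, 22] -> max=31
step 13: append 18 -> window=[17, 16, 22, 18] -> max=22
step 14: append 35 -> window=[16, 22, 18, 35] -> max=35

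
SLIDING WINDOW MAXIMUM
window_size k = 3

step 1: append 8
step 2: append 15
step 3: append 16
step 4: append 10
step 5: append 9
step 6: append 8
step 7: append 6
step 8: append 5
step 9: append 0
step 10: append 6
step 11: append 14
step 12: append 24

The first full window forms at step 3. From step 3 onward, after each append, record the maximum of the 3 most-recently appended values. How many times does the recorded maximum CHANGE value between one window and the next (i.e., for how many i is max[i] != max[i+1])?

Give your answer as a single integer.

step 1: append 8 -> window=[8] (not full yet)
step 2: append 15 -> window=[8, 15] (not full yet)
step 3: append 16 -> window=[8, 15, 16] -> max=16
step 4: append 10 -> window=[15, 16, 10] -> max=16
step 5: append 9 -> window=[16, 10, 9] -> max=16
step 6: append 8 -> window=[10, 9, 8] -> max=10
step 7: append 6 -> window=[9, 8, 6] -> max=9
step 8: append 5 -> window=[8, 6, 5] -> max=8
step 9: append 0 -> window=[6, 5, 0] -> max=6
step 10: append 6 -> window=[5, 0, 6] -> max=6
step 11: append 14 -> window=[0, 6, 14] -> max=14
step 12: append 24 -> window=[6, 14, 24] -> max=24
Recorded maximums: 16 16 16 10 9 8 6 6 14 24
Changes between consecutive maximums: 6

Answer: 6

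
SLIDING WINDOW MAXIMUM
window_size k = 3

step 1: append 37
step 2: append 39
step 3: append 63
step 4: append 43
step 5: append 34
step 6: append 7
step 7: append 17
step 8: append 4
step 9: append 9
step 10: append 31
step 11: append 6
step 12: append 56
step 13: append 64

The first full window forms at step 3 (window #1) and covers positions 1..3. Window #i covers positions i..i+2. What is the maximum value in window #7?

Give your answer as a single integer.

step 1: append 37 -> window=[37] (not full yet)
step 2: append 39 -> window=[37, 39] (not full yet)
step 3: append 63 -> window=[37, 39, 63] -> max=63
step 4: append 43 -> window=[39, 63, 43] -> max=63
step 5: append 34 -> window=[63, 43, 34] -> max=63
step 6: append 7 -> window=[43, 34, 7] -> max=43
step 7: append 17 -> window=[34, 7, 17] -> max=34
step 8: append 4 -> window=[7, 17, 4] -> max=17
step 9: append 9 -> window=[17, 4, 9] -> max=17
Window #7 max = 17

Answer: 17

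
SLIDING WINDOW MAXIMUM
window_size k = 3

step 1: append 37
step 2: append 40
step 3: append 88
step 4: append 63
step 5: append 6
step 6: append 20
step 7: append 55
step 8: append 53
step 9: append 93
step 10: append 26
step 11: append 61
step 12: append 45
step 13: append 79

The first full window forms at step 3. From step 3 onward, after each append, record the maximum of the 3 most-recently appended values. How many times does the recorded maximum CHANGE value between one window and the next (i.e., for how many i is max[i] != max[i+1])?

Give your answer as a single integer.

step 1: append 37 -> window=[37] (not full yet)
step 2: append 40 -> window=[37, 40] (not full yet)
step 3: append 88 -> window=[37, 40, 88] -> max=88
step 4: append 63 -> window=[40, 88, 63] -> max=88
step 5: append 6 -> window=[88, 63, 6] -> max=88
step 6: append 20 -> window=[63, 6, 20] -> max=63
step 7: append 55 -> window=[6, 20, 55] -> max=55
step 8: append 53 -> window=[20, 55, 53] -> max=55
step 9: append 93 -> window=[55, 53, 93] -> max=93
step 10: append 26 -> window=[53, 93, 26] -> max=93
step 11: append 61 -> window=[93, 26, 61] -> max=93
step 12: append 45 -> window=[26, 61, 45] -> max=61
step 13: append 79 -> window=[61, 45, 79] -> max=79
Recorded maximums: 88 88 88 63 55 55 93 93 93 61 79
Changes between consecutive maximums: 5

Answer: 5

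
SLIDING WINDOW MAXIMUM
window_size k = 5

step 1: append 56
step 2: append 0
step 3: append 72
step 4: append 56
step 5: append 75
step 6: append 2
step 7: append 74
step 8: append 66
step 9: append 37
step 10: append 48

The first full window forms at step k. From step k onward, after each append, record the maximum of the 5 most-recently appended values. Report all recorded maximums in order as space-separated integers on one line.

Answer: 75 75 75 75 75 74

Derivation:
step 1: append 56 -> window=[56] (not full yet)
step 2: append 0 -> window=[56, 0] (not full yet)
step 3: append 72 -> window=[56, 0, 72] (not full yet)
step 4: append 56 -> window=[56, 0, 72, 56] (not full yet)
step 5: append 75 -> window=[56, 0, 72, 56, 75] -> max=75
step 6: append 2 -> window=[0, 72, 56, 75, 2] -> max=75
step 7: append 74 -> window=[72, 56, 75, 2, 74] -> max=75
step 8: append 66 -> window=[56, 75, 2, 74, 66] -> max=75
step 9: append 37 -> window=[75, 2, 74, 66, 37] -> max=75
step 10: append 48 -> window=[2, 74, 66, 37, 48] -> max=74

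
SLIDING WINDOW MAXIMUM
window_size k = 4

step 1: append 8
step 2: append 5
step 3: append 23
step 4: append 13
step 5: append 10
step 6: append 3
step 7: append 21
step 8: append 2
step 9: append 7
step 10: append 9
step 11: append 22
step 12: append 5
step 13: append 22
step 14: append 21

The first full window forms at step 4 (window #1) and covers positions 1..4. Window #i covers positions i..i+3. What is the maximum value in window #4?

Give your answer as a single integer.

Answer: 21

Derivation:
step 1: append 8 -> window=[8] (not full yet)
step 2: append 5 -> window=[8, 5] (not full yet)
step 3: append 23 -> window=[8, 5, 23] (not full yet)
step 4: append 13 -> window=[8, 5, 23, 13] -> max=23
step 5: append 10 -> window=[5, 23, 13, 10] -> max=23
step 6: append 3 -> window=[23, 13, 10, 3] -> max=23
step 7: append 21 -> window=[13, 10, 3, 21] -> max=21
Window #4 max = 21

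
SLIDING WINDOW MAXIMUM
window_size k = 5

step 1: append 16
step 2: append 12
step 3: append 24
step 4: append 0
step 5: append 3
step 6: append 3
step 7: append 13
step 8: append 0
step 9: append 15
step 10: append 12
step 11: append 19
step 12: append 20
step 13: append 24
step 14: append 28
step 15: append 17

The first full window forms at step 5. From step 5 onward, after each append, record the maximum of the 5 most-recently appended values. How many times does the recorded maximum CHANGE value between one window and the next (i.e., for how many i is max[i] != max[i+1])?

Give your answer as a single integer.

Answer: 6

Derivation:
step 1: append 16 -> window=[16] (not full yet)
step 2: append 12 -> window=[16, 12] (not full yet)
step 3: append 24 -> window=[16, 12, 24] (not full yet)
step 4: append 0 -> window=[16, 12, 24, 0] (not full yet)
step 5: append 3 -> window=[16, 12, 24, 0, 3] -> max=24
step 6: append 3 -> window=[12, 24, 0, 3, 3] -> max=24
step 7: append 13 -> window=[24, 0, 3, 3, 13] -> max=24
step 8: append 0 -> window=[0, 3, 3, 13, 0] -> max=13
step 9: append 15 -> window=[3, 3, 13, 0, 15] -> max=15
step 10: append 12 -> window=[3, 13, 0, 15, 12] -> max=15
step 11: append 19 -> window=[13, 0, 15, 12, 19] -> max=19
step 12: append 20 -> window=[0, 15, 12, 19, 20] -> max=20
step 13: append 24 -> window=[15, 12, 19, 20, 24] -> max=24
step 14: append 28 -> window=[12, 19, 20, 24, 28] -> max=28
step 15: append 17 -> window=[19, 20, 24, 28, 17] -> max=28
Recorded maximums: 24 24 24 13 15 15 19 20 24 28 28
Changes between consecutive maximums: 6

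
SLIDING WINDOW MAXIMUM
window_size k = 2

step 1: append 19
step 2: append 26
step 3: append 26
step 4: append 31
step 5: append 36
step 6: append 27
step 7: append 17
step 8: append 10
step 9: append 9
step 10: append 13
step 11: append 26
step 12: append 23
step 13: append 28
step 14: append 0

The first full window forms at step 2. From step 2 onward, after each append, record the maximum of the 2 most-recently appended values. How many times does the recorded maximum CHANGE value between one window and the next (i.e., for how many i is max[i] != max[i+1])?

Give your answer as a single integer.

step 1: append 19 -> window=[19] (not full yet)
step 2: append 26 -> window=[19, 26] -> max=26
step 3: append 26 -> window=[26, 26] -> max=26
step 4: append 31 -> window=[26, 31] -> max=31
step 5: append 36 -> window=[31, 36] -> max=36
step 6: append 27 -> window=[36, 27] -> max=36
step 7: append 17 -> window=[27, 17] -> max=27
step 8: append 10 -> window=[17, 10] -> max=17
step 9: append 9 -> window=[10, 9] -> max=10
step 10: append 13 -> window=[9, 13] -> max=13
step 11: append 26 -> window=[13, 26] -> max=26
step 12: append 23 -> window=[26, 23] -> max=26
step 13: append 28 -> window=[23, 28] -> max=28
step 14: append 0 -> window=[28, 0] -> max=28
Recorded maximums: 26 26 31 36 36 27 17 10 13 26 26 28 28
Changes between consecutive maximums: 8

Answer: 8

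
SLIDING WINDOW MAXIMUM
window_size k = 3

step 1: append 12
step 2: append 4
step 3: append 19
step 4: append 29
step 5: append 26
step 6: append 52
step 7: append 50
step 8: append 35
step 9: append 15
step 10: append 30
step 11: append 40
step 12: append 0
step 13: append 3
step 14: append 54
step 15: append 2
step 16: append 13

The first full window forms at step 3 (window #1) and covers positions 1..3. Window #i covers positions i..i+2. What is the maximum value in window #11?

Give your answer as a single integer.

step 1: append 12 -> window=[12] (not full yet)
step 2: append 4 -> window=[12, 4] (not full yet)
step 3: append 19 -> window=[12, 4, 19] -> max=19
step 4: append 29 -> window=[4, 19, 29] -> max=29
step 5: append 26 -> window=[19, 29, 26] -> max=29
step 6: append 52 -> window=[29, 26, 52] -> max=52
step 7: append 50 -> window=[26, 52, 50] -> max=52
step 8: append 35 -> window=[52, 50, 35] -> max=52
step 9: append 15 -> window=[50, 35, 15] -> max=50
step 10: append 30 -> window=[35, 15, 30] -> max=35
step 11: append 40 -> window=[15, 30, 40] -> max=40
step 12: append 0 -> window=[30, 40, 0] -> max=40
step 13: append 3 -> window=[40, 0, 3] -> max=40
Window #11 max = 40

Answer: 40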